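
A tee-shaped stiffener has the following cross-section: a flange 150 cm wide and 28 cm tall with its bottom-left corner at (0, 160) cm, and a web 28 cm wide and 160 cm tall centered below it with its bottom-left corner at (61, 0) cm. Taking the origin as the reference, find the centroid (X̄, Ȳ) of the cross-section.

X̄ = 75.00 cm, Ȳ = 125.48 cm

Part | A | x̄ᵢ | ȳᵢ | A·x̄ᵢ | A·ȳᵢ
web | 4480.00 | 75.00 | 80.00 | 336000.00 | 358400.00
flange | 4200.00 | 75.00 | 174.00 | 315000.00 | 730800.00
Σ | 8680.00 |  |  | 651000.00 | 1089200.00
X̄ = 651000.00 / 8680.00 = 75.00 cm
Ȳ = 1089200.00 / 8680.00 = 125.48 cm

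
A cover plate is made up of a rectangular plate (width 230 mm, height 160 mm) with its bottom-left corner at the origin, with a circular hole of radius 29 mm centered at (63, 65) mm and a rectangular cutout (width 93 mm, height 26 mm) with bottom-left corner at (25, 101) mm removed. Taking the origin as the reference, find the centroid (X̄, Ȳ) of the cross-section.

X̄ = 122.64 mm, Ȳ = 78.66 mm

Part | A | x̄ᵢ | ȳᵢ | A·x̄ᵢ | A·ȳᵢ
plate | 36800.00 | 115.00 | 80.00 | 4232000.00 | 2944000.00
hole 1 | -2642.08 | 63.00 | 65.00 | -166451.00 | -171735.16
hole 2 | -2418.00 | 71.50 | 114.00 | -172887.00 | -275652.00
Σ | 31739.92 |  |  | 3892662.00 | 2496612.84
X̄ = 3892662.00 / 31739.92 = 122.64 mm
Ȳ = 2496612.84 / 31739.92 = 78.66 mm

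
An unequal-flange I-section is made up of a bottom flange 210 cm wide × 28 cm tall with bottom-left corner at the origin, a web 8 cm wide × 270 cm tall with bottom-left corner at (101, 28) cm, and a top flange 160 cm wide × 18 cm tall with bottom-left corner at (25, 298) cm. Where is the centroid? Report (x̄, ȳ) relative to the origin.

bottom flange: A = 210 × 28 = 5880.00, centroid at (105.00, 14.00).
web: A = 8 × 270 = 2160.00, centroid at (105.00, 163.00).
top flange: A = 160 × 18 = 2880.00, centroid at (105.00, 307.00).
ΣA = 10920.00 cm², ΣAx̄ = 1146600.00 cm³, ΣAȳ = 1318560.00 cm³.
x̄ = 1146600.00/10920.00 = 105.00 cm; ȳ = 1318560.00/10920.00 = 120.75 cm.

x̄ = 105.00 cm, ȳ = 120.75 cm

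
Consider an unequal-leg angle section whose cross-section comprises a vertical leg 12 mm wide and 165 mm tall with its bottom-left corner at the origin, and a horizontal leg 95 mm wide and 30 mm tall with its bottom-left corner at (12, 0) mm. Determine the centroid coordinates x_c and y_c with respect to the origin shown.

vertical leg: A = 12 × 165 = 1980.00, centroid at (6.00, 82.50).
horizontal leg: A = 95 × 30 = 2850.00, centroid at (59.50, 15.00).
ΣA = 4830.00 mm², ΣAx_c = 181455.00 mm³, ΣAy_c = 206100.00 mm³.
x_c = 181455.00/4830.00 = 37.57 mm; y_c = 206100.00/4830.00 = 42.67 mm.

x_c = 37.57 mm, y_c = 42.67 mm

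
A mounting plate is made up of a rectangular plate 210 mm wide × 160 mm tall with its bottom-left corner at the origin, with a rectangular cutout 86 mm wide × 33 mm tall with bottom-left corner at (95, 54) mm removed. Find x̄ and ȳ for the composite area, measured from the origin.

plate: A = 210 × 160 = 33600.00, centroid at (105.00, 80.00).
hole: A = −(86 × 33) = -2838.00, centroid at (138.00, 70.50).
ΣA = 30762.00 mm², ΣAx̄ = 3136356.00 mm³, ΣAȳ = 2487921.00 mm³.
x̄ = 3136356.00/30762.00 = 101.96 mm; ȳ = 2487921.00/30762.00 = 80.88 mm.

x̄ = 101.96 mm, ȳ = 80.88 mm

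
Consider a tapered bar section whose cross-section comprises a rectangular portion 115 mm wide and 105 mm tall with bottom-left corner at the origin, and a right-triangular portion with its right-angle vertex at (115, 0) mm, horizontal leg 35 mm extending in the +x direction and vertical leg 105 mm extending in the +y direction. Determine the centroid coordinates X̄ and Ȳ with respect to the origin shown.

X̄ = 66.64 mm, Ȳ = 50.19 mm

rectangular portion: A = 115 × 105 = 12075.00, centroid at (57.50, 52.50).
triangular portion: A = ½·35·105 = 1837.50, centroid at (126.67, 35.00).
ΣA = 13912.50 mm², ΣAX̄ = 927062.50 mm³, ΣAȲ = 698250.00 mm³.
X̄ = 927062.50/13912.50 = 66.64 mm; Ȳ = 698250.00/13912.50 = 50.19 mm.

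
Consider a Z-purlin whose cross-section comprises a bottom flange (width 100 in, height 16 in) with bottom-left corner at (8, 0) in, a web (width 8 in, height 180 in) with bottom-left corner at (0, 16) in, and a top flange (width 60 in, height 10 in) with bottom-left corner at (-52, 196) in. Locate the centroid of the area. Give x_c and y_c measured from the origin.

Part | A | x̄ᵢ | ȳᵢ | A·x̄ᵢ | A·ȳᵢ
bottom flange | 1600.00 | 58.00 | 8.00 | 92800.00 | 12800.00
web | 1440.00 | 4.00 | 106.00 | 5760.00 | 152640.00
top flange | 600.00 | -22.00 | 201.00 | -13200.00 | 120600.00
Σ | 3640.00 |  |  | 85360.00 | 286040.00
x_c = 85360.00 / 3640.00 = 23.45 in
y_c = 286040.00 / 3640.00 = 78.58 in

x_c = 23.45 in, y_c = 78.58 in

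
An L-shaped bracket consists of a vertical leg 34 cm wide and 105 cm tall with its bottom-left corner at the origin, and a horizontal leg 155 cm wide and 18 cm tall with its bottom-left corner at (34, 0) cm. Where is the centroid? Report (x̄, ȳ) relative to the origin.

vertical leg: A = 34 × 105 = 3570.00, centroid at (17.00, 52.50).
horizontal leg: A = 155 × 18 = 2790.00, centroid at (111.50, 9.00).
ΣA = 6360.00 cm², ΣAx̄ = 371775.00 cm³, ΣAȳ = 212535.00 cm³.
x̄ = 371775.00/6360.00 = 58.46 cm; ȳ = 212535.00/6360.00 = 33.42 cm.

x̄ = 58.46 cm, ȳ = 33.42 cm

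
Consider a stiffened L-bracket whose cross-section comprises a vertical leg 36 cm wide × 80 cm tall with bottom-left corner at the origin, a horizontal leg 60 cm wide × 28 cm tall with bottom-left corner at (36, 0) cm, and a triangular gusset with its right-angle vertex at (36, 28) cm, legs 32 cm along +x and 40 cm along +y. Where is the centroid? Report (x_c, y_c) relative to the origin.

vertical leg: A = 36 × 80 = 2880.00, centroid at (18.00, 40.00).
horizontal leg: A = 60 × 28 = 1680.00, centroid at (66.00, 14.00).
gusset: A = ½·32·40 = 640.00, centroid at (46.67, 41.33).
ΣA = 5200.00 cm², ΣAx_c = 192586.67 cm³, ΣAy_c = 165173.33 cm³.
x_c = 192586.67/5200.00 = 37.04 cm; y_c = 165173.33/5200.00 = 31.76 cm.

x_c = 37.04 cm, y_c = 31.76 cm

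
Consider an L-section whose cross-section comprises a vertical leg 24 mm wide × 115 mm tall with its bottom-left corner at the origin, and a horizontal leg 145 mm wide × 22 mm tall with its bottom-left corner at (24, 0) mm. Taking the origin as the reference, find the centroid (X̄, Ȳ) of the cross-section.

Part | A | x̄ᵢ | ȳᵢ | A·x̄ᵢ | A·ȳᵢ
vertical leg | 2760.00 | 12.00 | 57.50 | 33120.00 | 158700.00
horizontal leg | 3190.00 | 96.50 | 11.00 | 307835.00 | 35090.00
Σ | 5950.00 |  |  | 340955.00 | 193790.00
X̄ = 340955.00 / 5950.00 = 57.30 mm
Ȳ = 193790.00 / 5950.00 = 32.57 mm

X̄ = 57.30 mm, Ȳ = 32.57 mm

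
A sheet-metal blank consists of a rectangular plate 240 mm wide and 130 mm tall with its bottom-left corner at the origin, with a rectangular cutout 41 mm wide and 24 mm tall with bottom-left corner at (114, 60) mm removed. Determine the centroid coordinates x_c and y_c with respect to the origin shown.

x_c = 119.53 mm, y_c = 64.77 mm

Part | A | x̄ᵢ | ȳᵢ | A·x̄ᵢ | A·ȳᵢ
plate | 31200.00 | 120.00 | 65.00 | 3744000.00 | 2028000.00
hole | -984.00 | 134.50 | 72.00 | -132348.00 | -70848.00
Σ | 30216.00 |  |  | 3611652.00 | 1957152.00
x_c = 3611652.00 / 30216.00 = 119.53 mm
y_c = 1957152.00 / 30216.00 = 64.77 mm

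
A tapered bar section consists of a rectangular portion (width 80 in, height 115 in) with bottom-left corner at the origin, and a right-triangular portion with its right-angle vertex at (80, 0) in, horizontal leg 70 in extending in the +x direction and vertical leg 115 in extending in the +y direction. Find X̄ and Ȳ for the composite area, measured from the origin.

rectangular portion: A = 80 × 115 = 9200.00, centroid at (40.00, 57.50).
triangular portion: A = ½·70·115 = 4025.00, centroid at (103.33, 38.33).
ΣA = 13225.00 in², ΣAX̄ = 783916.67 in³, ΣAȲ = 683291.67 in³.
X̄ = 783916.67/13225.00 = 59.28 in; Ȳ = 683291.67/13225.00 = 51.67 in.

X̄ = 59.28 in, Ȳ = 51.67 in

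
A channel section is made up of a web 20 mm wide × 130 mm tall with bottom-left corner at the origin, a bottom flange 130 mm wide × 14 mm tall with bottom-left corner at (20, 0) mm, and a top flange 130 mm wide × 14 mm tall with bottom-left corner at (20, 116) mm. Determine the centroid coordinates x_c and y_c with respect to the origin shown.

Part | A | x̄ᵢ | ȳᵢ | A·x̄ᵢ | A·ȳᵢ
web | 2600.00 | 10.00 | 65.00 | 26000.00 | 169000.00
bottom flange | 1820.00 | 85.00 | 7.00 | 154700.00 | 12740.00
top flange | 1820.00 | 85.00 | 123.00 | 154700.00 | 223860.00
Σ | 6240.00 |  |  | 335400.00 | 405600.00
x_c = 335400.00 / 6240.00 = 53.75 mm
y_c = 405600.00 / 6240.00 = 65.00 mm

x_c = 53.75 mm, y_c = 65.00 mm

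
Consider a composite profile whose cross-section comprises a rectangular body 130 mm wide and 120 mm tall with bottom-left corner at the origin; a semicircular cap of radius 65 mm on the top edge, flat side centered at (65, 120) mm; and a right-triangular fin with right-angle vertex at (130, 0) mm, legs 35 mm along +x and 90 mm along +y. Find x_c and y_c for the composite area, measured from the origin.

rectangular body: A = 130 × 120 = 15600.00, centroid at (65.00, 60.00).
semicircular top: A = ½π·65² = 6636.61, centroid at (65.00, 147.59).
triangular fin: A = ½·35·90 = 1575.00, centroid at (141.67, 30.00).
ΣA = 23811.61 mm², ΣAx_c = 1668504.94 mm³, ΣAy_c = 1962727.07 mm³.
x_c = 1668504.94/23811.61 = 70.07 mm; y_c = 1962727.07/23811.61 = 82.43 mm.

x_c = 70.07 mm, y_c = 82.43 mm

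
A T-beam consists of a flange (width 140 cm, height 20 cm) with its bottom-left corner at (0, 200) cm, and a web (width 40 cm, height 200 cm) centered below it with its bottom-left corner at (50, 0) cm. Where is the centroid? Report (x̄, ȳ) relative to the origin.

web: A = 40 × 200 = 8000.00, centroid at (70.00, 100.00).
flange: A = 140 × 20 = 2800.00, centroid at (70.00, 210.00).
ΣA = 10800.00 cm²
ΣAx̄ = (8000.00)(70.00) + (2800.00)(70.00) = 756000.00 cm³
ΣAȳ = (8000.00)(100.00) + (2800.00)(210.00) = 1388000.00 cm³
x̄ = 756000.00 / 10800.00 = 70.00 cm
ȳ = 1388000.00 / 10800.00 = 128.52 cm

x̄ = 70.00 cm, ȳ = 128.52 cm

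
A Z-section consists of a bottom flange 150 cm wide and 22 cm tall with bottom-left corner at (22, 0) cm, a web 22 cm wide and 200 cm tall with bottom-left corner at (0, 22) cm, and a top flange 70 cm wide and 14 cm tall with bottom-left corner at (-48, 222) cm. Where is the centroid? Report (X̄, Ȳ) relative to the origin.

Part | A | x̄ᵢ | ȳᵢ | A·x̄ᵢ | A·ȳᵢ
bottom flange | 3300.00 | 97.00 | 11.00 | 320100.00 | 36300.00
web | 4400.00 | 11.00 | 122.00 | 48400.00 | 536800.00
top flange | 980.00 | -13.00 | 229.00 | -12740.00 | 224420.00
Σ | 8680.00 |  |  | 355760.00 | 797520.00
X̄ = 355760.00 / 8680.00 = 40.99 cm
Ȳ = 797520.00 / 8680.00 = 91.88 cm

X̄ = 40.99 cm, Ȳ = 91.88 cm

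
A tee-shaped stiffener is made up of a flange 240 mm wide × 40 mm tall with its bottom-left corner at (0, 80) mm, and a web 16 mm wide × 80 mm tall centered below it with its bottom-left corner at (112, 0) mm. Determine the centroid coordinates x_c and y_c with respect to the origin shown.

x_c = 120.00 mm, y_c = 92.94 mm

Part | A | x̄ᵢ | ȳᵢ | A·x̄ᵢ | A·ȳᵢ
web | 1280.00 | 120.00 | 40.00 | 153600.00 | 51200.00
flange | 9600.00 | 120.00 | 100.00 | 1152000.00 | 960000.00
Σ | 10880.00 |  |  | 1305600.00 | 1011200.00
x_c = 1305600.00 / 10880.00 = 120.00 mm
y_c = 1011200.00 / 10880.00 = 92.94 mm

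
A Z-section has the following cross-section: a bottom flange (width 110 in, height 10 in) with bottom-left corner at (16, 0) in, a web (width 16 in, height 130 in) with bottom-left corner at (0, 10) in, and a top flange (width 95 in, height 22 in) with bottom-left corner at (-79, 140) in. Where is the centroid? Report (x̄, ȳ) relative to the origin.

Part | A | x̄ᵢ | ȳᵢ | A·x̄ᵢ | A·ȳᵢ
bottom flange | 1100.00 | 71.00 | 5.00 | 78100.00 | 5500.00
web | 2080.00 | 8.00 | 75.00 | 16640.00 | 156000.00
top flange | 2090.00 | -31.50 | 151.00 | -65835.00 | 315590.00
Σ | 5270.00 |  |  | 28905.00 | 477090.00
x̄ = 28905.00 / 5270.00 = 5.48 in
ȳ = 477090.00 / 5270.00 = 90.53 in

x̄ = 5.48 in, ȳ = 90.53 in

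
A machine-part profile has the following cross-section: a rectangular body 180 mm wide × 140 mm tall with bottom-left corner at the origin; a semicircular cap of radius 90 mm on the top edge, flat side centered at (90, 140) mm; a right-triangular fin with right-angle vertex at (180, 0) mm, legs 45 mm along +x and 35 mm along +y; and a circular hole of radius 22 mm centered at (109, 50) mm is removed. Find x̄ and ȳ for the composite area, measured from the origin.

x̄ = 91.45 mm, ȳ = 106.60 mm

rectangular body: A = 180 × 140 = 25200.00, centroid at (90.00, 70.00).
semicircular top: A = ½π·90² = 12723.45, centroid at (90.00, 178.20).
triangular fin: A = ½·45·35 = 787.50, centroid at (195.00, 11.67).
hole: A = −π·22² = -1520.53, centroid at (109.00, 50.00).
ΣA = 37190.42 mm²
ΣAx̄ = (25200.00)(90.00) + (12723.45)(90.00) + (787.50)(195.00) + (-1520.53)(109.00) = 3400935.16 mm³
ΣAȳ = (25200.00)(70.00) + (12723.45)(178.20) + (787.50)(11.67) + (-1520.53)(50.00) = 3964443.99 mm³
x̄ = 3400935.16 / 37190.42 = 91.45 mm
ȳ = 3964443.99 / 37190.42 = 106.60 mm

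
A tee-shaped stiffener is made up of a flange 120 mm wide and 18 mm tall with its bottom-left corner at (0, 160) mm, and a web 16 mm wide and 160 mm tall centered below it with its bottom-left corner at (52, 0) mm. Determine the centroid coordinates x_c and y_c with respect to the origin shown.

x_c = 60.00 mm, y_c = 120.73 mm

Part | A | x̄ᵢ | ȳᵢ | A·x̄ᵢ | A·ȳᵢ
web | 2560.00 | 60.00 | 80.00 | 153600.00 | 204800.00
flange | 2160.00 | 60.00 | 169.00 | 129600.00 | 365040.00
Σ | 4720.00 |  |  | 283200.00 | 569840.00
x_c = 283200.00 / 4720.00 = 60.00 mm
y_c = 569840.00 / 4720.00 = 120.73 mm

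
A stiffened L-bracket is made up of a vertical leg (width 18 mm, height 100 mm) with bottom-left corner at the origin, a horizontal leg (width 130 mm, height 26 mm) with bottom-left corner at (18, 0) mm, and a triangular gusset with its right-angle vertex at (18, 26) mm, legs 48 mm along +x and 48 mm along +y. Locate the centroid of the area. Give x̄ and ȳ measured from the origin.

vertical leg: A = 18 × 100 = 1800.00, centroid at (9.00, 50.00).
horizontal leg: A = 130 × 26 = 3380.00, centroid at (83.00, 13.00).
gusset: A = ½·48·48 = 1152.00, centroid at (34.00, 42.00).
ΣA = 6332.00 mm², ΣAx̄ = 335908.00 mm³, ΣAȳ = 182324.00 mm³.
x̄ = 335908.00/6332.00 = 53.05 mm; ȳ = 182324.00/6332.00 = 28.79 mm.

x̄ = 53.05 mm, ȳ = 28.79 mm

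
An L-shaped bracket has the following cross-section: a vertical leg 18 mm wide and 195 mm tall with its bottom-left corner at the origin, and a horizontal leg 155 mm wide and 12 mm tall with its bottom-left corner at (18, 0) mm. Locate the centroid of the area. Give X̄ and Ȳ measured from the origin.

X̄ = 38.96 mm, Ȳ = 65.81 mm

vertical leg: A = 18 × 195 = 3510.00, centroid at (9.00, 97.50).
horizontal leg: A = 155 × 12 = 1860.00, centroid at (95.50, 6.00).
ΣA = 5370.00 mm², ΣAX̄ = 209220.00 mm³, ΣAȲ = 353385.00 mm³.
X̄ = 209220.00/5370.00 = 38.96 mm; Ȳ = 353385.00/5370.00 = 65.81 mm.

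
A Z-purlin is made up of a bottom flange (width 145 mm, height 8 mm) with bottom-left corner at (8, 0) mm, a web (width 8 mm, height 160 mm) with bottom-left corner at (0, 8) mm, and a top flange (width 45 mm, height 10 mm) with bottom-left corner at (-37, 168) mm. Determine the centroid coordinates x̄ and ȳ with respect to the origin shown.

bottom flange: A = 145 × 8 = 1160.00, centroid at (80.50, 4.00).
web: A = 8 × 160 = 1280.00, centroid at (4.00, 88.00).
top flange: A = 45 × 10 = 450.00, centroid at (-14.50, 173.00).
ΣA = 2890.00 mm²
ΣAx̄ = (1160.00)(80.50) + (1280.00)(4.00) + (450.00)(-14.50) = 91975.00 mm³
ΣAȳ = (1160.00)(4.00) + (1280.00)(88.00) + (450.00)(173.00) = 195130.00 mm³
x̄ = 91975.00 / 2890.00 = 31.83 mm
ȳ = 195130.00 / 2890.00 = 67.52 mm

x̄ = 31.83 mm, ȳ = 67.52 mm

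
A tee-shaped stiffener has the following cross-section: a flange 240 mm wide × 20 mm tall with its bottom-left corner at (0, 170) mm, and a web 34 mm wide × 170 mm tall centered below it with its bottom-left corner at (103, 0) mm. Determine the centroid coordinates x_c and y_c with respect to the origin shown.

web: A = 34 × 170 = 5780.00, centroid at (120.00, 85.00).
flange: A = 240 × 20 = 4800.00, centroid at (120.00, 180.00).
ΣA = 10580.00 mm², ΣAx_c = 1269600.00 mm³, ΣAy_c = 1355300.00 mm³.
x_c = 1269600.00/10580.00 = 120.00 mm; y_c = 1355300.00/10580.00 = 128.10 mm.

x_c = 120.00 mm, y_c = 128.10 mm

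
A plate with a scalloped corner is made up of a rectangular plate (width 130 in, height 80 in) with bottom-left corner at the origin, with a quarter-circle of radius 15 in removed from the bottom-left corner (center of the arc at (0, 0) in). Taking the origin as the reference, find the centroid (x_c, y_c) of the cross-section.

plate: A = 130 × 80 = 10400.00, centroid at (65.00, 40.00).
removed quarter-circle: A = −¼π·15² = -176.71, centroid at (6.37, 6.37).
ΣA = 10223.29 in²
ΣAx_c = (10400.00)(65.00) + (-176.71)(6.37) = 674875.00 in³
ΣAy_c = (10400.00)(40.00) + (-176.71)(6.37) = 414875.00 in³
x_c = 674875.00 / 10223.29 = 66.01 in
y_c = 414875.00 / 10223.29 = 40.58 in

x_c = 66.01 in, y_c = 40.58 in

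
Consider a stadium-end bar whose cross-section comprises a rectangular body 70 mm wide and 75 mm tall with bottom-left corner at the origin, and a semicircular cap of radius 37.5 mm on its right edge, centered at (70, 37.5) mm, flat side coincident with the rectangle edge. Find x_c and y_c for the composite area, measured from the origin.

x_c = 50.08 mm, y_c = 37.50 mm

Part | A | x̄ᵢ | ȳᵢ | A·x̄ᵢ | A·ȳᵢ
rectangular body | 5250.00 | 35.00 | 37.50 | 183750.00 | 196875.00
semicircular end | 2208.93 | 85.92 | 37.50 | 189781.51 | 82834.96
Σ | 7458.93 |  |  | 373531.51 | 279709.96
x_c = 373531.51 / 7458.93 = 50.08 mm
y_c = 279709.96 / 7458.93 = 37.50 mm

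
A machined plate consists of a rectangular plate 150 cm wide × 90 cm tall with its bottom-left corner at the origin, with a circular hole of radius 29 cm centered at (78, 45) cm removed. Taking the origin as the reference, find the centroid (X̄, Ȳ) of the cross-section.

plate: A = 150 × 90 = 13500.00, centroid at (75.00, 45.00).
hole: A = −π·29² = -2642.08, centroid at (78.00, 45.00).
ΣA = 10857.92 cm², ΣAX̄ = 806417.81 cm³, ΣAȲ = 488606.43 cm³.
X̄ = 806417.81/10857.92 = 74.27 cm; Ȳ = 488606.43/10857.92 = 45.00 cm.

X̄ = 74.27 cm, Ȳ = 45.00 cm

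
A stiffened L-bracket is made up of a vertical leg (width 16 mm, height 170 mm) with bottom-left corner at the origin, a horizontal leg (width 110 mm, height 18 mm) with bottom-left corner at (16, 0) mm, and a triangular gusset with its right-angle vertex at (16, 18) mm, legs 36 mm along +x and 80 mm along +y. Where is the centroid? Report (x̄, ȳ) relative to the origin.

x̄ = 33.01 mm, ȳ = 51.03 mm

vertical leg: A = 16 × 170 = 2720.00, centroid at (8.00, 85.00).
horizontal leg: A = 110 × 18 = 1980.00, centroid at (71.00, 9.00).
gusset: A = ½·36·80 = 1440.00, centroid at (28.00, 44.67).
ΣA = 6140.00 mm²
ΣAx̄ = (2720.00)(8.00) + (1980.00)(71.00) + (1440.00)(28.00) = 202660.00 mm³
ΣAȳ = (2720.00)(85.00) + (1980.00)(9.00) + (1440.00)(44.67) = 313340.00 mm³
x̄ = 202660.00 / 6140.00 = 33.01 mm
ȳ = 313340.00 / 6140.00 = 51.03 mm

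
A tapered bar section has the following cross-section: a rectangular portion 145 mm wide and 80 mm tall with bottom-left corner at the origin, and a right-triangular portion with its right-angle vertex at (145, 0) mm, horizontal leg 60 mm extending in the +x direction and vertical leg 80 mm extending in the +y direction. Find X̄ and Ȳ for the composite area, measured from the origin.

rectangular portion: A = 145 × 80 = 11600.00, centroid at (72.50, 40.00).
triangular portion: A = ½·60·80 = 2400.00, centroid at (165.00, 26.67).
ΣA = 14000.00 mm²
ΣAX̄ = (11600.00)(72.50) + (2400.00)(165.00) = 1237000.00 mm³
ΣAȲ = (11600.00)(40.00) + (2400.00)(26.67) = 528000.00 mm³
X̄ = 1237000.00 / 14000.00 = 88.36 mm
Ȳ = 528000.00 / 14000.00 = 37.71 mm

X̄ = 88.36 mm, Ȳ = 37.71 mm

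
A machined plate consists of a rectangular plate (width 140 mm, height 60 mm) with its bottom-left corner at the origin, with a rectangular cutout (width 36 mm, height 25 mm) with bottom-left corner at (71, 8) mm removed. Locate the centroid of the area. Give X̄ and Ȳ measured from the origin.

plate: A = 140 × 60 = 8400.00, centroid at (70.00, 30.00).
hole: A = −(36 × 25) = -900.00, centroid at (89.00, 20.50).
ΣA = 7500.00 mm², ΣAX̄ = 507900.00 mm³, ΣAȲ = 233550.00 mm³.
X̄ = 507900.00/7500.00 = 67.72 mm; Ȳ = 233550.00/7500.00 = 31.14 mm.

X̄ = 67.72 mm, Ȳ = 31.14 mm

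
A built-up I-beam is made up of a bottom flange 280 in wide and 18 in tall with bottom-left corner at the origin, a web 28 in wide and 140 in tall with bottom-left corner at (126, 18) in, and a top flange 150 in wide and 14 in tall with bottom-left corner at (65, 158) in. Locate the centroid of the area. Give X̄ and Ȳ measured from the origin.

X̄ = 140.00 in, Ȳ = 66.62 in

Part | A | x̄ᵢ | ȳᵢ | A·x̄ᵢ | A·ȳᵢ
bottom flange | 5040.00 | 140.00 | 9.00 | 705600.00 | 45360.00
web | 3920.00 | 140.00 | 88.00 | 548800.00 | 344960.00
top flange | 2100.00 | 140.00 | 165.00 | 294000.00 | 346500.00
Σ | 11060.00 |  |  | 1548400.00 | 736820.00
X̄ = 1548400.00 / 11060.00 = 140.00 in
Ȳ = 736820.00 / 11060.00 = 66.62 in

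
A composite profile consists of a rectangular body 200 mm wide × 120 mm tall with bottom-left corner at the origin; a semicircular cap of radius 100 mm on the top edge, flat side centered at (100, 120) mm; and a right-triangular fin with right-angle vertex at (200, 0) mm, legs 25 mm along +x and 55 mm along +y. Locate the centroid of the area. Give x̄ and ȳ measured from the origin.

Part | A | x̄ᵢ | ȳᵢ | A·x̄ᵢ | A·ȳᵢ
rectangular body | 24000.00 | 100.00 | 60.00 | 2400000.00 | 1440000.00
semicircular top | 15707.96 | 100.00 | 162.44 | 1570796.33 | 2551622.26
triangular fin | 687.50 | 208.33 | 18.33 | 143229.17 | 12604.17
Σ | 40395.46 |  |  | 4114025.49 | 4004226.43
x̄ = 4114025.49 / 40395.46 = 101.84 mm
ȳ = 4004226.43 / 40395.46 = 99.13 mm

x̄ = 101.84 mm, ȳ = 99.13 mm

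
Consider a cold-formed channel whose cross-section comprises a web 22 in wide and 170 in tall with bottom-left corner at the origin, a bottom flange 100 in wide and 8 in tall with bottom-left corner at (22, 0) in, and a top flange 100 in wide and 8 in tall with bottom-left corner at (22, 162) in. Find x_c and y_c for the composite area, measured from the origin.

x_c = 29.28 in, y_c = 85.00 in

web: A = 22 × 170 = 3740.00, centroid at (11.00, 85.00).
bottom flange: A = 100 × 8 = 800.00, centroid at (72.00, 4.00).
top flange: A = 100 × 8 = 800.00, centroid at (72.00, 166.00).
ΣA = 5340.00 in², ΣAx_c = 156340.00 in³, ΣAy_c = 453900.00 in³.
x_c = 156340.00/5340.00 = 29.28 in; y_c = 453900.00/5340.00 = 85.00 in.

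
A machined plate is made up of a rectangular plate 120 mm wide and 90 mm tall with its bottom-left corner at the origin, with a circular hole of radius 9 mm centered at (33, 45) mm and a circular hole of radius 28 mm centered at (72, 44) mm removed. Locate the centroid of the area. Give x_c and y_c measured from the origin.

plate: A = 120 × 90 = 10800.00, centroid at (60.00, 45.00).
hole 1: A = −π·9² = -254.47, centroid at (33.00, 45.00).
hole 2: A = −π·28² = -2463.01, centroid at (72.00, 44.00).
ΣA = 8082.52 mm², ΣAx_c = 462265.90 mm³, ΣAy_c = 366176.51 mm³.
x_c = 462265.90/8082.52 = 57.19 mm; y_c = 366176.51/8082.52 = 45.30 mm.

x_c = 57.19 mm, y_c = 45.30 mm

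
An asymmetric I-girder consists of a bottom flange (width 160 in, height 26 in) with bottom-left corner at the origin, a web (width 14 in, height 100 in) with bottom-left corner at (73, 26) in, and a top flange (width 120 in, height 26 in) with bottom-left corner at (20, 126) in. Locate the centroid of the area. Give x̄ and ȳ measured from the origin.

x̄ = 80.00 in, ȳ = 68.45 in

bottom flange: A = 160 × 26 = 4160.00, centroid at (80.00, 13.00).
web: A = 14 × 100 = 1400.00, centroid at (80.00, 76.00).
top flange: A = 120 × 26 = 3120.00, centroid at (80.00, 139.00).
ΣA = 8680.00 in², ΣAx̄ = 694400.00 in³, ΣAȳ = 594160.00 in³.
x̄ = 694400.00/8680.00 = 80.00 in; ȳ = 594160.00/8680.00 = 68.45 in.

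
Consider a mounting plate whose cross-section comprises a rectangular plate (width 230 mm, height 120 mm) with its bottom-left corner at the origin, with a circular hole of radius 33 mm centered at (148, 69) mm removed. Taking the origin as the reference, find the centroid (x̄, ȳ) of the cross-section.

x̄ = 110.33 mm, ȳ = 58.73 mm

Part | A | x̄ᵢ | ȳᵢ | A·x̄ᵢ | A·ȳᵢ
plate | 27600.00 | 115.00 | 60.00 | 3174000.00 | 1656000.00
hole | -3421.19 | 148.00 | 69.00 | -506336.77 | -236062.41
Σ | 24178.81 |  |  | 2667663.23 | 1419937.59
x̄ = 2667663.23 / 24178.81 = 110.33 mm
ȳ = 1419937.59 / 24178.81 = 58.73 mm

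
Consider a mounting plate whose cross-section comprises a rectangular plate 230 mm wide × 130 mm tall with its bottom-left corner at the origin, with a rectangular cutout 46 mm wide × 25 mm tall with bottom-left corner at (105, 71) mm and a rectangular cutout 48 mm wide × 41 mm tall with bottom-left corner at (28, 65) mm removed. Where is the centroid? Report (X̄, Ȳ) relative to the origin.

X̄ = 119.07 mm, Ȳ = 62.70 mm

plate: A = 230 × 130 = 29900.00, centroid at (115.00, 65.00).
hole 1: A = −(46 × 25) = -1150.00, centroid at (128.00, 83.50).
hole 2: A = −(48 × 41) = -1968.00, centroid at (52.00, 85.50).
ΣA = 26782.00 mm²
ΣAX̄ = (29900.00)(115.00) + (-1150.00)(128.00) + (-1968.00)(52.00) = 3188964.00 mm³
ΣAȲ = (29900.00)(65.00) + (-1150.00)(83.50) + (-1968.00)(85.50) = 1679211.00 mm³
X̄ = 3188964.00 / 26782.00 = 119.07 mm
Ȳ = 1679211.00 / 26782.00 = 62.70 mm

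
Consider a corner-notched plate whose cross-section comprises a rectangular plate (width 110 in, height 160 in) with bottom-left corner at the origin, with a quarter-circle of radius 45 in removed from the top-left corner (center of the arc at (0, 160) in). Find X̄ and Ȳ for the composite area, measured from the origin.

X̄ = 58.57 in, Ȳ = 73.95 in

Part | A | x̄ᵢ | ȳᵢ | A·x̄ᵢ | A·ȳᵢ
plate | 17600.00 | 55.00 | 80.00 | 968000.00 | 1408000.00
removed quarter-circle | -1590.43 | 19.10 | 140.90 | -30375.00 | -224094.00
Σ | 16009.57 |  |  | 937625.00 | 1183906.00
X̄ = 937625.00 / 16009.57 = 58.57 in
Ȳ = 1183906.00 / 16009.57 = 73.95 in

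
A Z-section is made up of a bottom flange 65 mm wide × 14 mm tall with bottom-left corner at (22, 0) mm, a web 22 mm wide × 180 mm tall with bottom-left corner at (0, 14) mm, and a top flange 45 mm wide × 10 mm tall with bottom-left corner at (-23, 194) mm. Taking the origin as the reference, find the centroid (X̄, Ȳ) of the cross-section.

Part | A | x̄ᵢ | ȳᵢ | A·x̄ᵢ | A·ȳᵢ
bottom flange | 910.00 | 54.50 | 7.00 | 49595.00 | 6370.00
web | 3960.00 | 11.00 | 104.00 | 43560.00 | 411840.00
top flange | 450.00 | -0.50 | 199.00 | -225.00 | 89550.00
Σ | 5320.00 |  |  | 92930.00 | 507760.00
X̄ = 92930.00 / 5320.00 = 17.47 mm
Ȳ = 507760.00 / 5320.00 = 95.44 mm

X̄ = 17.47 mm, Ȳ = 95.44 mm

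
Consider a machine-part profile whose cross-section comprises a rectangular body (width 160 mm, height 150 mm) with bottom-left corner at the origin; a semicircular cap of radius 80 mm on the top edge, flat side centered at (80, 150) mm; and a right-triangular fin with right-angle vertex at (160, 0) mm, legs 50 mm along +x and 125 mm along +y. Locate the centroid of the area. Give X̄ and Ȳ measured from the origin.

X̄ = 88.13 mm, Ȳ = 101.66 mm

Part | A | x̄ᵢ | ȳᵢ | A·x̄ᵢ | A·ȳᵢ
rectangular body | 24000.00 | 80.00 | 75.00 | 1920000.00 | 1800000.00
semicircular top | 10053.10 | 80.00 | 183.95 | 804247.72 | 1849297.81
triangular fin | 3125.00 | 176.67 | 41.67 | 552083.33 | 130208.33
Σ | 37178.10 |  |  | 3276331.05 | 3779506.14
X̄ = 3276331.05 / 37178.10 = 88.13 mm
Ȳ = 3779506.14 / 37178.10 = 101.66 mm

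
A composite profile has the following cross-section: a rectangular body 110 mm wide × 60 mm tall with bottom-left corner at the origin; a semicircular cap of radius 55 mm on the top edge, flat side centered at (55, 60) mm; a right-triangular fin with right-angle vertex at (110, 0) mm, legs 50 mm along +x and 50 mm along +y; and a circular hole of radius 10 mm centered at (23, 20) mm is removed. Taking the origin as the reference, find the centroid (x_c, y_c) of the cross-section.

Part | A | x̄ᵢ | ȳᵢ | A·x̄ᵢ | A·ȳᵢ
rectangular body | 6600.00 | 55.00 | 30.00 | 363000.00 | 198000.00
semicircular top | 4751.66 | 55.00 | 83.34 | 261341.24 | 396016.20
triangular fin | 1250.00 | 126.67 | 16.67 | 158333.33 | 20833.33
hole | -314.16 | 23.00 | 20.00 | -7225.66 | -6283.19
Σ | 12287.50 |  |  | 775448.91 | 608566.35
x_c = 775448.91 / 12287.50 = 63.11 mm
y_c = 608566.35 / 12287.50 = 49.53 mm

x_c = 63.11 mm, y_c = 49.53 mm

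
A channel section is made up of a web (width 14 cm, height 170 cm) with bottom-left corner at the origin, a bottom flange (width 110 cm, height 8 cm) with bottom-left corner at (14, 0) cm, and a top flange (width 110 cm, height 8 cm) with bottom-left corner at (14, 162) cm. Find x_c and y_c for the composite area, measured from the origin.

x_c = 33.36 cm, y_c = 85.00 cm

Part | A | x̄ᵢ | ȳᵢ | A·x̄ᵢ | A·ȳᵢ
web | 2380.00 | 7.00 | 85.00 | 16660.00 | 202300.00
bottom flange | 880.00 | 69.00 | 4.00 | 60720.00 | 3520.00
top flange | 880.00 | 69.00 | 166.00 | 60720.00 | 146080.00
Σ | 4140.00 |  |  | 138100.00 | 351900.00
x_c = 138100.00 / 4140.00 = 33.36 cm
y_c = 351900.00 / 4140.00 = 85.00 cm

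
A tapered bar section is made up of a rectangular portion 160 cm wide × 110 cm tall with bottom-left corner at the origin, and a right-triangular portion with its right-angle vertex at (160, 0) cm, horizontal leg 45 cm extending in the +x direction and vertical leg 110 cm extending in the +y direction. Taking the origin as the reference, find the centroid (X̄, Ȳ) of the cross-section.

X̄ = 91.71 cm, Ȳ = 52.74 cm

rectangular portion: A = 160 × 110 = 17600.00, centroid at (80.00, 55.00).
triangular portion: A = ½·45·110 = 2475.00, centroid at (175.00, 36.67).
ΣA = 20075.00 cm², ΣAX̄ = 1841125.00 cm³, ΣAȲ = 1058750.00 cm³.
X̄ = 1841125.00/20075.00 = 91.71 cm; Ȳ = 1058750.00/20075.00 = 52.74 cm.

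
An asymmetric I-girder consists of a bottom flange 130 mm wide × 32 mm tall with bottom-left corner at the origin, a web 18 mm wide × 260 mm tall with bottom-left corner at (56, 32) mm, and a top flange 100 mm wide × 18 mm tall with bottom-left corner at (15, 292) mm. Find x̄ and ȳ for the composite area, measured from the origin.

Part | A | x̄ᵢ | ȳᵢ | A·x̄ᵢ | A·ȳᵢ
bottom flange | 4160.00 | 65.00 | 16.00 | 270400.00 | 66560.00
web | 4680.00 | 65.00 | 162.00 | 304200.00 | 758160.00
top flange | 1800.00 | 65.00 | 301.00 | 117000.00 | 541800.00
Σ | 10640.00 |  |  | 691600.00 | 1366520.00
x̄ = 691600.00 / 10640.00 = 65.00 mm
ȳ = 1366520.00 / 10640.00 = 128.43 mm

x̄ = 65.00 mm, ȳ = 128.43 mm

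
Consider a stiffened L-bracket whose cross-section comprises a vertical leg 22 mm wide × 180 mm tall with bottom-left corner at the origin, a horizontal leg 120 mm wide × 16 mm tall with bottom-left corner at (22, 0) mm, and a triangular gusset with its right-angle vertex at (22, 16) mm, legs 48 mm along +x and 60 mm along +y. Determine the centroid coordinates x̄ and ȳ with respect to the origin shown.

Part | A | x̄ᵢ | ȳᵢ | A·x̄ᵢ | A·ȳᵢ
vertical leg | 3960.00 | 11.00 | 90.00 | 43560.00 | 356400.00
horizontal leg | 1920.00 | 82.00 | 8.00 | 157440.00 | 15360.00
gusset | 1440.00 | 38.00 | 36.00 | 54720.00 | 51840.00
Σ | 7320.00 |  |  | 255720.00 | 423600.00
x̄ = 255720.00 / 7320.00 = 34.93 mm
ȳ = 423600.00 / 7320.00 = 57.87 mm

x̄ = 34.93 mm, ȳ = 57.87 mm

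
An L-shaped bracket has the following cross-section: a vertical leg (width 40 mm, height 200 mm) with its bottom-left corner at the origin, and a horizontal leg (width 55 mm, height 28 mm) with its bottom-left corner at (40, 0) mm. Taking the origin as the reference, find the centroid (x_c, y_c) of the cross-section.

x_c = 27.67 mm, y_c = 86.12 mm

Part | A | x̄ᵢ | ȳᵢ | A·x̄ᵢ | A·ȳᵢ
vertical leg | 8000.00 | 20.00 | 100.00 | 160000.00 | 800000.00
horizontal leg | 1540.00 | 67.50 | 14.00 | 103950.00 | 21560.00
Σ | 9540.00 |  |  | 263950.00 | 821560.00
x_c = 263950.00 / 9540.00 = 27.67 mm
y_c = 821560.00 / 9540.00 = 86.12 mm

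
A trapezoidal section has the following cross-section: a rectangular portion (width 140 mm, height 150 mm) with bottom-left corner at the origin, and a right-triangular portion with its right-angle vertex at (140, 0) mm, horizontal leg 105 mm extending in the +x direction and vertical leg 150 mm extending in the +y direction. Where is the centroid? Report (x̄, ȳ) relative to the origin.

x̄ = 98.64 mm, ȳ = 68.18 mm

rectangular portion: A = 140 × 150 = 21000.00, centroid at (70.00, 75.00).
triangular portion: A = ½·105·150 = 7875.00, centroid at (175.00, 50.00).
ΣA = 28875.00 mm², ΣAx̄ = 2848125.00 mm³, ΣAȳ = 1968750.00 mm³.
x̄ = 2848125.00/28875.00 = 98.64 mm; ȳ = 1968750.00/28875.00 = 68.18 mm.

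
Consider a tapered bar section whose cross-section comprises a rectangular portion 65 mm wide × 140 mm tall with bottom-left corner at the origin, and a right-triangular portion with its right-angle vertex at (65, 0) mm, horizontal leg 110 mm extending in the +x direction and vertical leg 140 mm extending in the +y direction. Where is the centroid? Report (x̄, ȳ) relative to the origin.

x̄ = 64.20 mm, ȳ = 59.31 mm

rectangular portion: A = 65 × 140 = 9100.00, centroid at (32.50, 70.00).
triangular portion: A = ½·110·140 = 7700.00, centroid at (101.67, 46.67).
ΣA = 16800.00 mm²
ΣAx̄ = (9100.00)(32.50) + (7700.00)(101.67) = 1078583.33 mm³
ΣAȳ = (9100.00)(70.00) + (7700.00)(46.67) = 996333.33 mm³
x̄ = 1078583.33 / 16800.00 = 64.20 mm
ȳ = 996333.33 / 16800.00 = 59.31 mm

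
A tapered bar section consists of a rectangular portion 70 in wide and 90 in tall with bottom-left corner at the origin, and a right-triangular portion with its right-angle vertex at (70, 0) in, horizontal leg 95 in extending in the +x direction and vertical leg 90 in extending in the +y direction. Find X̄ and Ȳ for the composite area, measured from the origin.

X̄ = 61.95 in, Ȳ = 38.94 in

rectangular portion: A = 70 × 90 = 6300.00, centroid at (35.00, 45.00).
triangular portion: A = ½·95·90 = 4275.00, centroid at (101.67, 30.00).
ΣA = 10575.00 in², ΣAX̄ = 655125.00 in³, ΣAȲ = 411750.00 in³.
X̄ = 655125.00/10575.00 = 61.95 in; Ȳ = 411750.00/10575.00 = 38.94 in.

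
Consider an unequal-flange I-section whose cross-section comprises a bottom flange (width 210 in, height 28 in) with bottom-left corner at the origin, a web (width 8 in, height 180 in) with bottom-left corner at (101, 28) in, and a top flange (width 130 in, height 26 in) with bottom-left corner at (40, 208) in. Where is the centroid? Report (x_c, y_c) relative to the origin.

x_c = 105.00 in, y_c = 93.39 in

Part | A | x̄ᵢ | ȳᵢ | A·x̄ᵢ | A·ȳᵢ
bottom flange | 5880.00 | 105.00 | 14.00 | 617400.00 | 82320.00
web | 1440.00 | 105.00 | 118.00 | 151200.00 | 169920.00
top flange | 3380.00 | 105.00 | 221.00 | 354900.00 | 746980.00
Σ | 10700.00 |  |  | 1123500.00 | 999220.00
x_c = 1123500.00 / 10700.00 = 105.00 in
y_c = 999220.00 / 10700.00 = 93.39 in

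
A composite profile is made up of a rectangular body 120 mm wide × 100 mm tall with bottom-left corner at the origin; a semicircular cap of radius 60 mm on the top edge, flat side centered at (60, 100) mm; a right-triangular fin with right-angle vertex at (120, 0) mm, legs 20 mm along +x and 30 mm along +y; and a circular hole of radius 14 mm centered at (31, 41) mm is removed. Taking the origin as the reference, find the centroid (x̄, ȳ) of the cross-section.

Part | A | x̄ᵢ | ȳᵢ | A·x̄ᵢ | A·ȳᵢ
rectangular body | 12000.00 | 60.00 | 50.00 | 720000.00 | 600000.00
semicircular top | 5654.87 | 60.00 | 125.46 | 339292.01 | 709486.68
triangular fin | 300.00 | 126.67 | 10.00 | 38000.00 | 3000.00
hole | -615.75 | 31.00 | 41.00 | -19088.32 | -25245.84
Σ | 17339.11 |  |  | 1078203.69 | 1287240.84
x̄ = 1078203.69 / 17339.11 = 62.18 mm
ȳ = 1287240.84 / 17339.11 = 74.24 mm

x̄ = 62.18 mm, ȳ = 74.24 mm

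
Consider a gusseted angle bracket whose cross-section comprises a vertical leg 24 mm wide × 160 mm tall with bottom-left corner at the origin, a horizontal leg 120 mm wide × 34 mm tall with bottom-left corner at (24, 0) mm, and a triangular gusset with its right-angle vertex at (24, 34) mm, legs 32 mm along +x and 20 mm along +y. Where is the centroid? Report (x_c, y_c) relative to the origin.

x_c = 48.53 mm, y_c = 47.28 mm

Part | A | x̄ᵢ | ȳᵢ | A·x̄ᵢ | A·ȳᵢ
vertical leg | 3840.00 | 12.00 | 80.00 | 46080.00 | 307200.00
horizontal leg | 4080.00 | 84.00 | 17.00 | 342720.00 | 69360.00
gusset | 320.00 | 34.67 | 40.67 | 11093.33 | 13013.33
Σ | 8240.00 |  |  | 399893.33 | 389573.33
x_c = 399893.33 / 8240.00 = 48.53 mm
y_c = 389573.33 / 8240.00 = 47.28 mm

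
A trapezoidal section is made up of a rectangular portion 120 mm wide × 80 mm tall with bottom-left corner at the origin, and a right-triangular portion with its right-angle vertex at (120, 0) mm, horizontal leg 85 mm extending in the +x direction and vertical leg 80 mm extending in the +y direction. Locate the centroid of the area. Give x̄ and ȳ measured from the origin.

x̄ = 83.10 mm, ȳ = 36.51 mm

rectangular portion: A = 120 × 80 = 9600.00, centroid at (60.00, 40.00).
triangular portion: A = ½·85·80 = 3400.00, centroid at (148.33, 26.67).
ΣA = 13000.00 mm²
ΣAx̄ = (9600.00)(60.00) + (3400.00)(148.33) = 1080333.33 mm³
ΣAȳ = (9600.00)(40.00) + (3400.00)(26.67) = 474666.67 mm³
x̄ = 1080333.33 / 13000.00 = 83.10 mm
ȳ = 474666.67 / 13000.00 = 36.51 mm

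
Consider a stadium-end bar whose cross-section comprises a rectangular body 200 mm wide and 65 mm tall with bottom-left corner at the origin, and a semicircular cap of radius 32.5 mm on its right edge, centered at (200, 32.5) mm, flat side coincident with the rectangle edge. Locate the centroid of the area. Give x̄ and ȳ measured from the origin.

x̄ = 112.88 mm, ȳ = 32.50 mm

Part | A | x̄ᵢ | ȳᵢ | A·x̄ᵢ | A·ȳᵢ
rectangular body | 13000.00 | 100.00 | 32.50 | 1300000.00 | 422500.00
semicircular end | 1659.15 | 213.79 | 32.50 | 354716.14 | 53922.49
Σ | 14659.15 |  |  | 1654716.14 | 476422.49
x̄ = 1654716.14 / 14659.15 = 112.88 mm
ȳ = 476422.49 / 14659.15 = 32.50 mm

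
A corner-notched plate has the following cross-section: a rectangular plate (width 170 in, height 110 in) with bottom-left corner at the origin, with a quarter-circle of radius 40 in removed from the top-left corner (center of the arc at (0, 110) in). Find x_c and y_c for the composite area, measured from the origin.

plate: A = 170 × 110 = 18700.00, centroid at (85.00, 55.00).
removed quarter-circle: A = −¼π·40² = -1256.64, centroid at (16.98, 93.02).
ΣA = 17443.36 in²
ΣAx_c = (18700.00)(85.00) + (-1256.64)(16.98) = 1568166.67 in³
ΣAy_c = (18700.00)(55.00) + (-1256.64)(93.02) = 911603.26 in³
x_c = 1568166.67 / 17443.36 = 89.90 in
y_c = 911603.26 / 17443.36 = 52.26 in

x_c = 89.90 in, y_c = 52.26 in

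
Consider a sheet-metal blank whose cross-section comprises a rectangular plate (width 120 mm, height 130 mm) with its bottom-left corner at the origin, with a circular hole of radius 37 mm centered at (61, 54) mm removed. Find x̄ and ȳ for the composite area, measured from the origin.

x̄ = 59.62 mm, ȳ = 69.19 mm

plate: A = 120 × 130 = 15600.00, centroid at (60.00, 65.00).
hole: A = −π·37² = -4300.84, centroid at (61.00, 54.00).
ΣA = 11299.16 mm², ΣAx̄ = 673648.74 mm³, ΣAȳ = 781754.62 mm³.
x̄ = 673648.74/11299.16 = 59.62 mm; ȳ = 781754.62/11299.16 = 69.19 mm.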